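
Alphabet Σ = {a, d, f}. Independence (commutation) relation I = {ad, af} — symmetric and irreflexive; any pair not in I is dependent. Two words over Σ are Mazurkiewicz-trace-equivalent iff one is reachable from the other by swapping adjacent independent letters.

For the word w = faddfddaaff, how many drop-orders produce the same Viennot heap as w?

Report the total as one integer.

#0=f has no predecessor
#1=a has no predecessor
#2=d depends on [0:f]
#3=d depends on [2:d]
#4=f depends on [3:d]
#5=d depends on [4:f]
#6=d depends on [5:d]
#7=a depends on [1:a]
#8=a depends on [7:a]
#9=f depends on [6:d]
#10=f depends on [9:f]
sources: [0:f, 1:a]
N(rest) = Σ N(rest − s) over sources s of rest; N(one piece) = 1:
  size 1 → [8]=1  [10]=1
  size 2 → [7,8]=1  [8,10]=2  [9,10]=1
  size 3 → [1,7,8]=1  [6,9,10]=1  [7,8,10]=3  [8,9,10]=3
  size 4 → [1,7,8,10]=4  [5,6,9,10]=1  [6,8,9,10]=4  [7,8,9,10]=6
  size 5 → [1,7,8,9,10]=10  [4,5,6,9,10]=1  [5,6,8,9,10]=5  [6,7,8,9,10]=10
  size 6 → [1,6,7,8,9,10]=20  [3,4,5,6,9,10]=1  [4,5,6,8,9,10]=6  [5,6,7,8,9,10]=15
  size 7 → [1,5,6,7,8,9,10]=35  [2,3,4,5,6,9,10]=1  [3,4,5,6,8,9,10]=7  [4,5,6,7,8,9,10]=21
  size 8 → [0,2,3,4,5,6,9,10]=1  [1,4,5,6,7,8,9,10]=56  [2,3,4,5,6,8,9,10]=8  [3,4,5,6,7,8,9,10]=28
  size 9 → [0,2,3,4,5,6,8,9,10]=9  [1,3,4,5,6,7,8,9,10]=84  [2,3,4,5,6,7,8,9,10]=36
  first=0(f) contributes 120
  first=1(a) contributes 45
|[w]| = 165

165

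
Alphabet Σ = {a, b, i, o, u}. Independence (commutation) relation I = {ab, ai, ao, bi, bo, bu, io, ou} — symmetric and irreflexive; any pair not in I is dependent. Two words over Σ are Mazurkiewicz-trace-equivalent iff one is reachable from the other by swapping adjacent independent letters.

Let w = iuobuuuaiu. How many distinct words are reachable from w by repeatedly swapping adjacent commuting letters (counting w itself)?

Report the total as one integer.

180

0(i) covers ∅
1(u) covers 0:i
2(o) covers ∅
3(b) covers ∅
4(u) covers 1:u
5(u) covers 4:u
6(u) covers 5:u
7(a) covers 6:u
8(i) covers 6:u
9(u) covers 7:a, 8:i
floor of heap: 0:i, 2:o, 3:b
completions by unplaced set U, small U first (add the entries for U minus each lowest piece of U):
  |U|=1: {2}:1  {3}:1  {9}:1
  |U|=2: {2,3}:2  {2,9}:2  {3,9}:2  {7,9}:1  {8,9}:1
  |U|=3: {2,3,9}:6  {2,7,9}:3  {2,8,9}:3  {3,7,9}:3  {3,8,9}:3  {7,8,9}:2
  |U|=4: {2,3,7,9}:12  {2,3,8,9}:12  {2,7,8,9}:8  {3,7,8,9}:8  {6,7,8,9}:2
  |U|=5: {2,3,7,8,9}:40  {2,6,7,8,9}:10  {3,6,7,8,9}:10  {5,6,7,8,9}:2
  |U|=6: {2,3,6,7,8,9}:60  {2,5,6,7,8,9}:12  {3,5,6,7,8,9}:12  {4,5,6,7,8,9}:2
  |U|=7: {1,4,5,6,7,8,9}:2  {2,3,5,6,7,8,9}:84  {2,4,5,6,7,8,9}:14  {3,4,5,6,7,8,9}:14
  |U|=8: {0,1,4,5,6,7,8,9}:2  {1,2,4,5,6,7,8,9}:16  {1,3,4,5,6,7,8,9}:16  {2,3,4,5,6,7,8,9}:112
  start at 0(i): 144
  start at 2(o): 18
  start at 3(b): 18
sum over floor = 180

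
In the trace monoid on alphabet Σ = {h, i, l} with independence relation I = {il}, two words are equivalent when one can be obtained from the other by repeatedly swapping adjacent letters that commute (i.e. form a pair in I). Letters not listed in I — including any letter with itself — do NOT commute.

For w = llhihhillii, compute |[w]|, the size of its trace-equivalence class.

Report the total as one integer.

0(l) covers ∅
1(l) covers 0:l
2(h) covers 1:l
3(i) covers 2:h
4(h) covers 3:i
5(h) covers 4:h
6(i) covers 5:h
7(l) covers 5:h
8(l) covers 7:l
9(i) covers 6:i
10(i) covers 9:i
floor of heap: 0:l
completions by unplaced set U, small U first (add the entries for U minus each lowest piece of U):
  |U|=1: {8}:1  {10}:1
  |U|=2: {7,8}:1  {8,10}:2  {9,10}:1
  |U|=3: {6,9,10}:1  {7,8,10}:3  {8,9,10}:3
  |U|=4: {6,8,9,10}:4  {7,8,9,10}:6
  |U|=5: {6,7,8,9,10}:10
  |U|=6: {5,6,7,8,9,10}:10
  |U|=7: {4,5,6,7,8,9,10}:10
  |U|=8: {3,4,5,6,7,8,9,10}:10
  |U|=9: {2,3,4,5,6,7,8,9,10}:10
  start at 0(l): 10

10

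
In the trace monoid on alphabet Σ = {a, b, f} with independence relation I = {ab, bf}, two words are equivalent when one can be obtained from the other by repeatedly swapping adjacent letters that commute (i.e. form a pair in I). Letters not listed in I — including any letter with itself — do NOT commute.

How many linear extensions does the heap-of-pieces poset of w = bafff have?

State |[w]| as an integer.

5

0(b) covers ∅
1(a) covers ∅
2(f) covers 1:a
3(f) covers 2:f
4(f) covers 3:f
floor of heap: 0:b, 1:a
completions by unplaced set U, small U first (add the entries for U minus each lowest piece of U):
  |U|=1: {0}:1  {4}:1
  |U|=2: {0,4}:2  {3,4}:1
  |U|=3: {0,3,4}:3  {2,3,4}:1
  start at 0(b): 1
  start at 1(a): 4
sum over floor = 5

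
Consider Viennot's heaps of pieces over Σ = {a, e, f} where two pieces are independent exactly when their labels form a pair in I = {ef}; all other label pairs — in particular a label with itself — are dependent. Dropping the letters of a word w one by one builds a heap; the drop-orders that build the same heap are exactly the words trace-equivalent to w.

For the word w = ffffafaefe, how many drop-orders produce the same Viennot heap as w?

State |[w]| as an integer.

3

piece 0:f — minimal
piece 1:f rests on {0:f}
piece 2:f rests on {1:f}
piece 3:f rests on {2:f}
piece 4:a rests on {3:f}
piece 5:f rests on {4:a}
piece 6:a rests on {5:f}
piece 7:e rests on {6:a}
piece 8:f rests on {6:a}
piece 9:e rests on {7:e}
minimal pieces: {0:f}
ways to finish when only these pieces remain (= sum over removing one remaining piece with nothing left below it):
  1 left: {8}→1  {9}→1
  2 left: {7,9}→1  {8,9}→2
  3 left: {7,8,9}→3
  4 left: {6,7,8,9}→3
  5 left: {5,6,7,8,9}→3
  6 left: {4,5,6,7,8,9}→3
  7 left: {3,4,5,6,7,8,9}→3
  8 left: {2,3,4,5,6,7,8,9}→3
  placing 0:f first → 3 extensions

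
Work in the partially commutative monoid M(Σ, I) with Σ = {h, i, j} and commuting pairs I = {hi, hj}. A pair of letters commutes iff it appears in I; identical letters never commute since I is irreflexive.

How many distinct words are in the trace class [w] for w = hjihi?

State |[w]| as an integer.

10

drop 0:h onto floor
drop 1:j onto floor
drop 2:i onto {1:j}
drop 3:h onto {0:h}
drop 4:i onto {2:i}
ground layer = {0:h, 1:j}
drop-orders for the pieces not yet dropped (sum over which currently-grounded one goes next):
  1 to go: {3} 1  {4} 1
  2 to go: {0,3} 1  {2,4} 1  {3,4} 2
  3 to go: {0,3,4} 3  {1,2,4} 1  {2,3,4} 3
  if 0:h drops first: 4 orders
  if 1:j drops first: 6 orders
heap linearizations: 10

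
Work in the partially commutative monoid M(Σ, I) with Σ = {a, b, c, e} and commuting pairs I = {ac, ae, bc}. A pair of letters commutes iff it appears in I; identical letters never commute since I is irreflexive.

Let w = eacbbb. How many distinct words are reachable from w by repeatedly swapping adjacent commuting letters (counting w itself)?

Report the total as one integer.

9

piece 0:e — minimal
piece 1:a — minimal
piece 2:c rests on {0:e}
piece 3:b rests on {0:e, 1:a}
piece 4:b rests on {3:b}
piece 5:b rests on {4:b}
minimal pieces: {0:e, 1:a}
ways to finish when only these pieces remain (= sum over removing one remaining piece with nothing left below it):
  1 left: {2}→1  {5}→1
  2 left: {2,5}→2  {4,5}→1
  3 left: {2,4,5}→3  {3,4,5}→1
  4 left: {1,3,4,5}→1  {2,3,4,5}→4
  placing 0:e first → 5 extensions
  placing 1:a first → 4 extensions
total linear extensions = 9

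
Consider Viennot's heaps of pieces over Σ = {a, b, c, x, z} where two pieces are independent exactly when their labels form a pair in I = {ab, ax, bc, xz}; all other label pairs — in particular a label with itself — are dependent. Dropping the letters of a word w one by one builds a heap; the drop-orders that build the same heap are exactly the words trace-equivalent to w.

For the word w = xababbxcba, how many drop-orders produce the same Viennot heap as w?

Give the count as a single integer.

70

0(x) covers ∅
1(a) covers ∅
2(b) covers 0:x
3(a) covers 1:a
4(b) covers 2:b
5(b) covers 4:b
6(x) covers 5:b
7(c) covers 3:a, 6:x
8(b) covers 6:x
9(a) covers 7:c
floor of heap: 0:x, 1:a
completions by unplaced set U, small U first (add the entries for U minus each lowest piece of U):
  |U|=1: {8}:1  {9}:1
  |U|=2: {7,9}:1  {8,9}:2
  |U|=3: {3,7,9}:1  {7,8,9}:3
  |U|=4: {1,3,7,9}:1  {3,7,8,9}:4  {6,7,8,9}:3
  |U|=5: {1,3,7,8,9}:5  {3,6,7,8,9}:7  {5,6,7,8,9}:3
  |U|=6: {1,3,6,7,8,9}:12  {3,5,6,7,8,9}:10  {4,5,6,7,8,9}:3
  |U|=7: {1,3,5,6,7,8,9}:22  {2,4,5,6,7,8,9}:3  {3,4,5,6,7,8,9}:13
  |U|=8: {0,2,4,5,6,7,8,9}:3  {1,3,4,5,6,7,8,9}:35  {2,3,4,5,6,7,8,9}:16
  start at 0(x): 51
  start at 1(a): 19
sum over floor = 70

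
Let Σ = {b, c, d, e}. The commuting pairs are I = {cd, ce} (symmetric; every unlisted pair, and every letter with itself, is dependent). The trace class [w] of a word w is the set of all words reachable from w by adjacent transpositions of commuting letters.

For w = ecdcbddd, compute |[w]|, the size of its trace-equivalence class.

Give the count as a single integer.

#0=e has no predecessor
#1=c has no predecessor
#2=d depends on [0:e]
#3=c depends on [1:c]
#4=b depends on [2:d, 3:c]
#5=d depends on [4:b]
#6=d depends on [5:d]
#7=d depends on [6:d]
sources: [0:e, 1:c]
N(rest) = Σ N(rest − s) over sources s of rest; N(one piece) = 1:
  size 1 → [7]=1
  size 2 → [6,7]=1
  size 3 → [5,6,7]=1
  size 4 → [4,5,6,7]=1
  size 5 → [2,4,5,6,7]=1  [3,4,5,6,7]=1
  size 6 → [0,2,4,5,6,7]=1  [1,3,4,5,6,7]=1  [2,3,4,5,6,7]=2
  first=0(e) contributes 3
  first=1(c) contributes 3
|[w]| = 6

6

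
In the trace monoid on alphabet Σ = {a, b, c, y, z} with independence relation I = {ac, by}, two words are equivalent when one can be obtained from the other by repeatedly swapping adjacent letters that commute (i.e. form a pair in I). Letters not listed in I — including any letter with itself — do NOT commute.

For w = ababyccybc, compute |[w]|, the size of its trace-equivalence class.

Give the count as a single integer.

4

drop 0:a onto floor
drop 1:b onto {0:a}
drop 2:a onto {1:b}
drop 3:b onto {2:a}
drop 4:y onto {2:a}
drop 5:c onto {3:b, 4:y}
drop 6:c onto {5:c}
drop 7:y onto {6:c}
drop 8:b onto {6:c}
drop 9:c onto {7:y, 8:b}
ground layer = {0:a}
drop-orders for the pieces not yet dropped (sum over which currently-grounded one goes next):
  1 to go: {9} 1
  2 to go: {7,9} 1  {8,9} 1
  3 to go: {7,8,9} 2
  4 to go: {6,7,8,9} 2
  5 to go: {5,6,7,8,9} 2
  6 to go: {3,5,6,7,8,9} 2  {4,5,6,7,8,9} 2
  7 to go: {3,4,5,6,7,8,9} 4
  8 to go: {2,3,4,5,6,7,8,9} 4
  if 0:a drops first: 4 orders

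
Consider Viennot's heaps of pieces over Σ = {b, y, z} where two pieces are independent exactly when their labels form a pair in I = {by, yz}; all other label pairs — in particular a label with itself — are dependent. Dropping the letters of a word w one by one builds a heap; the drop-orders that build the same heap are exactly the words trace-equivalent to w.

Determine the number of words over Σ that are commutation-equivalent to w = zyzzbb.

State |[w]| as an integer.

piece 0:z — minimal
piece 1:y — minimal
piece 2:z rests on {0:z}
piece 3:z rests on {2:z}
piece 4:b rests on {3:z}
piece 5:b rests on {4:b}
minimal pieces: {0:z, 1:y}
ways to finish when only these pieces remain (= sum over removing one remaining piece with nothing left below it):
  1 left: {1}→1  {5}→1
  2 left: {1,5}→2  {4,5}→1
  3 left: {1,4,5}→3  {3,4,5}→1
  4 left: {1,3,4,5}→4  {2,3,4,5}→1
  placing 0:z first → 5 extensions
  placing 1:y first → 1 extensions
total linear extensions = 6

6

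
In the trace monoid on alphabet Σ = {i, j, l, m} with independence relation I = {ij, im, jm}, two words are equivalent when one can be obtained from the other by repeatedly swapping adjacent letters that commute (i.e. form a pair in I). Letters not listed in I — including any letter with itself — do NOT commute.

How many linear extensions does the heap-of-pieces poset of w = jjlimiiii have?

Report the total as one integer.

6

piece 0:j — minimal
piece 1:j rests on {0:j}
piece 2:l rests on {1:j}
piece 3:i rests on {2:l}
piece 4:m rests on {2:l}
piece 5:i rests on {3:i}
piece 6:i rests on {5:i}
piece 7:i rests on {6:i}
piece 8:i rests on {7:i}
minimal pieces: {0:j}
ways to finish when only these pieces remain (= sum over removing one remaining piece with nothing left below it):
  1 left: {4}→1  {8}→1
  2 left: {4,8}→2  {7,8}→1
  3 left: {4,7,8}→3  {6,7,8}→1
  4 left: {4,6,7,8}→4  {5,6,7,8}→1
  5 left: {3,5,6,7,8}→1  {4,5,6,7,8}→5
  6 left: {3,4,5,6,7,8}→6
  7 left: {2,3,4,5,6,7,8}→6
  placing 0:j first → 6 extensions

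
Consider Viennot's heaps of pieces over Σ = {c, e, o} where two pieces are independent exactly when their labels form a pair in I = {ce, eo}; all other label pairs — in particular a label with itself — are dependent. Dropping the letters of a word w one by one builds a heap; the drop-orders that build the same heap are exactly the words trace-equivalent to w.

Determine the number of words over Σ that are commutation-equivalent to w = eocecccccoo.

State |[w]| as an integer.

55

drop 0:e onto floor
drop 1:o onto floor
drop 2:c onto {1:o}
drop 3:e onto {0:e}
drop 4:c onto {2:c}
drop 5:c onto {4:c}
drop 6:c onto {5:c}
drop 7:c onto {6:c}
drop 8:c onto {7:c}
drop 9:o onto {8:c}
drop 10:o onto {9:o}
ground layer = {0:e, 1:o}
drop-orders for the pieces not yet dropped (sum over which currently-grounded one goes next):
  1 to go: {3} 1  {10} 1
  2 to go: {0,3} 1  {3,10} 2  {9,10} 1
  3 to go: {0,3,10} 3  {3,9,10} 3  {8,9,10} 1
  4 to go: {0,3,9,10} 6  {3,8,9,10} 4  {7,8,9,10} 1
  5 to go: {0,3,8,9,10} 10  {3,7,8,9,10} 5  {6,7,8,9,10} 1
  6 to go: {0,3,7,8,9,10} 15  {3,6,7,8,9,10} 6  {5,6,7,8,9,10} 1
  7 to go: {0,3,6,7,8,9,10} 21  {3,5,6,7,8,9,10} 7  {4,5,6,7,8,9,10} 1
  8 to go: {0,3,5,6,7,8,9,10} 28  {2,4,5,6,7,8,9,10} 1  {3,4,5,6,7,8,9,10} 8
  9 to go: {0,3,4,5,6,7,8,9,10} 36  {1,2,4,5,6,7,8,9,10} 1  {2,3,4,5,6,7,8,9,10} 9
  if 0:e drops first: 10 orders
  if 1:o drops first: 45 orders
heap linearizations: 55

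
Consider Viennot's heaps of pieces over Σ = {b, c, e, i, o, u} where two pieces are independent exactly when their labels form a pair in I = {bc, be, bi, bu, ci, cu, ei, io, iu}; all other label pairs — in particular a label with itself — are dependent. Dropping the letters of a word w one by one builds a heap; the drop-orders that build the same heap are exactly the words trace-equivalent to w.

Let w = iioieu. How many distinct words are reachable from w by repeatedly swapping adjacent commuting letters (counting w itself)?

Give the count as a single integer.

20

0(i) covers ∅
1(i) covers 0:i
2(o) covers ∅
3(i) covers 1:i
4(e) covers 2:o
5(u) covers 4:e
floor of heap: 0:i, 2:o
completions by unplaced set U, small U first (add the entries for U minus each lowest piece of U):
  |U|=1: {3}:1  {5}:1
  |U|=2: {1,3}:1  {3,5}:2  {4,5}:1
  |U|=3: {0,1,3}:1  {1,3,5}:3  {2,4,5}:1  {3,4,5}:3
  |U|=4: {0,1,3,5}:4  {1,3,4,5}:6  {2,3,4,5}:4
  start at 0(i): 10
  start at 2(o): 10
sum over floor = 20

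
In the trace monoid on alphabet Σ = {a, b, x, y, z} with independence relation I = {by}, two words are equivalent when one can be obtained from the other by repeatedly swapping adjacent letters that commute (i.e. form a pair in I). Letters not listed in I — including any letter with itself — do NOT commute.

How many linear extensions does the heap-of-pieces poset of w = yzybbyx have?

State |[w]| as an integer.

6

#0=y has no predecessor
#1=z depends on [0:y]
#2=y depends on [1:z]
#3=b depends on [1:z]
#4=b depends on [3:b]
#5=y depends on [2:y]
#6=x depends on [4:b, 5:y]
sources: [0:y]
N(rest) = Σ N(rest − s) over sources s of rest; N(one piece) = 1:
  size 1 → [6]=1
  size 2 → [4,6]=1  [5,6]=1
  size 3 → [2,5,6]=1  [3,4,6]=1  [4,5,6]=2
  size 4 → [2,4,5,6]=3  [3,4,5,6]=3
  size 5 → [2,3,4,5,6]=6
  first=0(y) contributes 6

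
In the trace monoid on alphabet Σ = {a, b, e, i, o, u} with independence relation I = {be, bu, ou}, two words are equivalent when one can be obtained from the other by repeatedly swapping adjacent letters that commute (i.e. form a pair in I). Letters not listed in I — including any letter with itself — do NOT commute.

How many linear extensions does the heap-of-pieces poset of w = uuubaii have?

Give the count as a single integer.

piece 0:u — minimal
piece 1:u rests on {0:u}
piece 2:u rests on {1:u}
piece 3:b — minimal
piece 4:a rests on {2:u, 3:b}
piece 5:i rests on {4:a}
piece 6:i rests on {5:i}
minimal pieces: {0:u, 3:b}
ways to finish when only these pieces remain (= sum over removing one remaining piece with nothing left below it):
  1 left: {6}→1
  2 left: {5,6}→1
  3 left: {4,5,6}→1
  4 left: {2,4,5,6}→1  {3,4,5,6}→1
  5 left: {1,2,4,5,6}→1  {2,3,4,5,6}→2
  placing 0:u first → 3 extensions
  placing 3:b first → 1 extensions
total linear extensions = 4

4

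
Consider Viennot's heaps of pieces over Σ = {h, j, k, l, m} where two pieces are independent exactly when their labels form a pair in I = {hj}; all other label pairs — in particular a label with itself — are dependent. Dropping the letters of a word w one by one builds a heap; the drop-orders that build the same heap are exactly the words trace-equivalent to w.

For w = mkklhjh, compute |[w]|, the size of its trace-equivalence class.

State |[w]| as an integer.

3

#0=m has no predecessor
#1=k depends on [0:m]
#2=k depends on [1:k]
#3=l depends on [2:k]
#4=h depends on [3:l]
#5=j depends on [3:l]
#6=h depends on [4:h]
sources: [0:m]
N(rest) = Σ N(rest − s) over sources s of rest; N(one piece) = 1:
  size 1 → [5]=1  [6]=1
  size 2 → [4,6]=1  [5,6]=2
  size 3 → [4,5,6]=3
  size 4 → [3,4,5,6]=3
  size 5 → [2,3,4,5,6]=3
  first=0(m) contributes 3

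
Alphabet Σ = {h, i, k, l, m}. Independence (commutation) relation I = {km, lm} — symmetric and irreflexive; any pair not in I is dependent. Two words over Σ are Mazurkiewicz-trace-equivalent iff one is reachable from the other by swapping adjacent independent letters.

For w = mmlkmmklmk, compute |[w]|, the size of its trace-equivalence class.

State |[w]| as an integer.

252

piece 0:m — minimal
piece 1:m rests on {0:m}
piece 2:l — minimal
piece 3:k rests on {2:l}
piece 4:m rests on {1:m}
piece 5:m rests on {4:m}
piece 6:k rests on {3:k}
piece 7:l rests on {6:k}
piece 8:m rests on {5:m}
piece 9:k rests on {7:l}
minimal pieces: {0:m, 2:l}
ways to finish when only these pieces remain (= sum over removing one remaining piece with nothing left below it):
  1 left: {8}→1  {9}→1
  2 left: {5,8}→1  {7,9}→1  {8,9}→2
  3 left: {4,5,8}→1  {5,8,9}→3  {6,7,9}→1  {7,8,9}→3
  4 left: {1,4,5,8}→1  {3,6,7,9}→1  {4,5,8,9}→4  {5,7,8,9}→6  {6,7,8,9}→4
  5 left: {0,1,4,5,8}→1  {1,4,5,8,9}→5  {2,3,6,7,9}→1  {3,6,7,8,9}→5  {4,5,7,8,9}→10  {5,6,7,8,9}→10
  6 left: {0,1,4,5,8,9}→6  {1,4,5,7,8,9}→15  {2,3,6,7,8,9}→6  {3,5,6,7,8,9}→15  {4,5,6,7,8,9}→20
  7 left: {0,1,4,5,7,8,9}→21  {1,4,5,6,7,8,9}→35  {2,3,5,6,7,8,9}→21  {3,4,5,6,7,8,9}→35
  8 left: {0,1,4,5,6,7,8,9}→56  {1,3,4,5,6,7,8,9}→70  {2,3,4,5,6,7,8,9}→56
  placing 0:m first → 126 extensions
  placing 2:l first → 126 extensions
total linear extensions = 252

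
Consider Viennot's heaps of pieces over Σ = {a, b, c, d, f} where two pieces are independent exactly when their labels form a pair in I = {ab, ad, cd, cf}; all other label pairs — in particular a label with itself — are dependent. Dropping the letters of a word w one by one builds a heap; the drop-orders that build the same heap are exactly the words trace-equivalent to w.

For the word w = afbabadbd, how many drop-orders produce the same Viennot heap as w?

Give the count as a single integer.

21

#0=a has no predecessor
#1=f depends on [0:a]
#2=b depends on [1:f]
#3=a depends on [1:f]
#4=b depends on [2:b]
#5=a depends on [3:a]
#6=d depends on [4:b]
#7=b depends on [6:d]
#8=d depends on [7:b]
sources: [0:a]
N(rest) = Σ N(rest − s) over sources s of rest; N(one piece) = 1:
  size 1 → [5]=1  [8]=1
  size 2 → [3,5]=1  [5,8]=2  [7,8]=1
  size 3 → [3,5,8]=3  [5,7,8]=3  [6,7,8]=1
  size 4 → [3,5,7,8]=6  [4,6,7,8]=1  [5,6,7,8]=4
  size 5 → [2,4,6,7,8]=1  [3,5,6,7,8]=10  [4,5,6,7,8]=5
  size 6 → [2,4,5,6,7,8]=6  [3,4,5,6,7,8]=15
  size 7 → [2,3,4,5,6,7,8]=21
  first=0(a) contributes 21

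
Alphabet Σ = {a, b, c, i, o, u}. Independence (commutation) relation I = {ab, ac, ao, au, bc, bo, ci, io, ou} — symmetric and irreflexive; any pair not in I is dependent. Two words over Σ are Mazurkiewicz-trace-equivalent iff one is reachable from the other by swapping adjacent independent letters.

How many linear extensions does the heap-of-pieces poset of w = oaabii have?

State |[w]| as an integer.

18

0(o) covers ∅
1(a) covers ∅
2(a) covers 1:a
3(b) covers ∅
4(i) covers 2:a, 3:b
5(i) covers 4:i
floor of heap: 0:o, 1:a, 3:b
completions by unplaced set U, small U first (add the entries for U minus each lowest piece of U):
  |U|=1: {0}:1  {5}:1
  |U|=2: {0,5}:2  {4,5}:1
  |U|=3: {0,4,5}:3  {2,4,5}:1  {3,4,5}:1
  |U|=4: {0,2,4,5}:4  {0,3,4,5}:4  {1,2,4,5}:1  {2,3,4,5}:2
  start at 0(o): 3
  start at 1(a): 10
  start at 3(b): 5
sum over floor = 18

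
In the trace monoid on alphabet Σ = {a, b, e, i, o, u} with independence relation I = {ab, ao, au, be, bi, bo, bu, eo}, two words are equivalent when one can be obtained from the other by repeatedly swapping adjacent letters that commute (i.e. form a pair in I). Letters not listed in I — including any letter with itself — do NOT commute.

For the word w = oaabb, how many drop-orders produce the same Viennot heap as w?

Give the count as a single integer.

30

drop 0:o onto floor
drop 1:a onto floor
drop 2:a onto {1:a}
drop 3:b onto floor
drop 4:b onto {3:b}
ground layer = {0:o, 1:a, 3:b}
drop-orders for the pieces not yet dropped (sum over which currently-grounded one goes next):
  1 to go: {0} 1  {2} 1  {4} 1
  2 to go: {0,2} 2  {0,4} 2  {1,2} 1  {2,4} 2  {3,4} 1
  3 to go: {0,1,2} 3  {0,2,4} 6  {0,3,4} 3  {1,2,4} 3  {2,3,4} 3
  if 0:o drops first: 6 orders
  if 1:a drops first: 12 orders
  if 3:b drops first: 12 orders
heap linearizations: 30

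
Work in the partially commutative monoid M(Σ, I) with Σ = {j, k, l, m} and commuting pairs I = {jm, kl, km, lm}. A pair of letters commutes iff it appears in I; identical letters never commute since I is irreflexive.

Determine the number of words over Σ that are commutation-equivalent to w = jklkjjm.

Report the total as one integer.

21

drop 0:j onto floor
drop 1:k onto {0:j}
drop 2:l onto {0:j}
drop 3:k onto {1:k}
drop 4:j onto {2:l, 3:k}
drop 5:j onto {4:j}
drop 6:m onto floor
ground layer = {0:j, 6:m}
drop-orders for the pieces not yet dropped (sum over which currently-grounded one goes next):
  1 to go: {5} 1  {6} 1
  2 to go: {4,5} 1  {5,6} 2
  3 to go: {2,4,5} 1  {3,4,5} 1  {4,5,6} 3
  4 to go: {1,3,4,5} 1  {2,3,4,5} 2  {2,4,5,6} 4  {3,4,5,6} 4
  5 to go: {1,2,3,4,5} 3  {1,3,4,5,6} 5  {2,3,4,5,6} 10
  if 0:j drops first: 18 orders
  if 6:m drops first: 3 orders
heap linearizations: 21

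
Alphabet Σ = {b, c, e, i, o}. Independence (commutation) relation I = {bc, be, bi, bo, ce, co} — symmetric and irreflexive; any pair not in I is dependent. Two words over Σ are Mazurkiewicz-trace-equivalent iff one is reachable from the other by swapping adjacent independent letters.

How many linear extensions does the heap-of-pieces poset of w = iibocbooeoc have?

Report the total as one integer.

1155

piece 0:i — minimal
piece 1:i rests on {0:i}
piece 2:b — minimal
piece 3:o rests on {1:i}
piece 4:c rests on {1:i}
piece 5:b rests on {2:b}
piece 6:o rests on {3:o}
piece 7:o rests on {6:o}
piece 8:e rests on {7:o}
piece 9:o rests on {8:e}
piece 10:c rests on {4:c}
minimal pieces: {0:i, 2:b}
ways to finish when only these pieces remain (= sum over removing one remaining piece with nothing left below it):
  1 left: {5}→1  {9}→1  {10}→1
  2 left: {2,5}→1  {4,10}→1  {5,9}→2  {5,10}→2  {8,9}→1  {9,10}→2
  3 left: {2,5,9}→3  {2,5,10}→3  {4,5,10}→3  {4,9,10}→3  {5,8,9}→3  {5,9,10}→6  {7,8,9}→1  {8,9,10}→3
  4 left: {2,4,5,10}→6  {2,5,8,9}→6  {2,5,9,10}→12  {4,5,9,10}→12  {4,8,9,10}→6  {5,7,8,9}→4  {5,8,9,10}→12  {6,7,8,9}→1  {7,8,9,10}→4
  5 left: {2,4,5,9,10}→30  {2,5,7,8,9}→10  {2,5,8,9,10}→30  {3,6,7,8,9}→1  {4,5,8,9,10}→30  {4,7,8,9,10}→10  {5,6,7,8,9}→5  {5,7,8,9,10}→20  {6,7,8,9,10}→5
  6 left: {2,4,5,8,9,10}→90  {2,5,6,7,8,9}→15  {2,5,7,8,9,10}→60  {3,5,6,7,8,9}→6  {3,6,7,8,9,10}→6  {4,5,7,8,9,10}→60  {4,6,7,8,9,10}→15  {5,6,7,8,9,10}→30
  7 left: {2,3,5,6,7,8,9}→21  {2,4,5,7,8,9,10}→210  {2,5,6,7,8,9,10}→105  {3,4,6,7,8,9,10}→21  {3,5,6,7,8,9,10}→42  {4,5,6,7,8,9,10}→105
  8 left: {1,3,4,6,7,8,9,10}→21  {2,3,5,6,7,8,9,10}→168  {2,4,5,6,7,8,9,10}→420  {3,4,5,6,7,8,9,10}→168
  9 left: {0,1,3,4,6,7,8,9,10}→21  {1,3,4,5,6,7,8,9,10}→189  {2,3,4,5,6,7,8,9,10}→756
  placing 0:i first → 945 extensions
  placing 2:b first → 210 extensions
total linear extensions = 1155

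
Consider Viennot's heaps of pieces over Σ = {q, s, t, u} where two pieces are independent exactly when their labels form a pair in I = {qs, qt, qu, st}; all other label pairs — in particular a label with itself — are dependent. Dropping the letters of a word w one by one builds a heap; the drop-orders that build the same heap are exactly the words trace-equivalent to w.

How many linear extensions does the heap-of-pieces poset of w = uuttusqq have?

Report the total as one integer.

28

drop 0:u onto floor
drop 1:u onto {0:u}
drop 2:t onto {1:u}
drop 3:t onto {2:t}
drop 4:u onto {3:t}
drop 5:s onto {4:u}
drop 6:q onto floor
drop 7:q onto {6:q}
ground layer = {0:u, 6:q}
drop-orders for the pieces not yet dropped (sum over which currently-grounded one goes next):
  1 to go: {5} 1  {7} 1
  2 to go: {4,5} 1  {5,7} 2  {6,7} 1
  3 to go: {3,4,5} 1  {4,5,7} 3  {5,6,7} 3
  4 to go: {2,3,4,5} 1  {3,4,5,7} 4  {4,5,6,7} 6
  5 to go: {1,2,3,4,5} 1  {2,3,4,5,7} 5  {3,4,5,6,7} 10
  6 to go: {0,1,2,3,4,5} 1  {1,2,3,4,5,7} 6  {2,3,4,5,6,7} 15
  if 0:u drops first: 21 orders
  if 6:q drops first: 7 orders
heap linearizations: 28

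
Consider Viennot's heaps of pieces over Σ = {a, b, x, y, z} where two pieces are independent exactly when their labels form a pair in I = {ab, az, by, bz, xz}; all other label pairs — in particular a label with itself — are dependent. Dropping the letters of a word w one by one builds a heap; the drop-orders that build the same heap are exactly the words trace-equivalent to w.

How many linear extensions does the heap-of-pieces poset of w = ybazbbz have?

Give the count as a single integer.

105

drop 0:y onto floor
drop 1:b onto floor
drop 2:a onto {0:y}
drop 3:z onto {0:y}
drop 4:b onto {1:b}
drop 5:b onto {4:b}
drop 6:z onto {3:z}
ground layer = {0:y, 1:b}
drop-orders for the pieces not yet dropped (sum over which currently-grounded one goes next):
  1 to go: {2} 1  {5} 1  {6} 1
  2 to go: {2,5} 2  {2,6} 2  {3,6} 1  {4,5} 1  {5,6} 2
  3 to go: {1,4,5} 1  {2,3,6} 3  {2,4,5} 3  {2,5,6} 6  {3,5,6} 3  {4,5,6} 3
  4 to go: {0,2,3,6} 3  {1,2,4,5} 4  {1,4,5,6} 4  {2,3,5,6} 12  {2,4,5,6} 12  {3,4,5,6} 6
  5 to go: {0,2,3,5,6} 15  {1,2,4,5,6} 20  {1,3,4,5,6} 10  {2,3,4,5,6} 30
  if 0:y drops first: 60 orders
  if 1:b drops first: 45 orders
heap linearizations: 105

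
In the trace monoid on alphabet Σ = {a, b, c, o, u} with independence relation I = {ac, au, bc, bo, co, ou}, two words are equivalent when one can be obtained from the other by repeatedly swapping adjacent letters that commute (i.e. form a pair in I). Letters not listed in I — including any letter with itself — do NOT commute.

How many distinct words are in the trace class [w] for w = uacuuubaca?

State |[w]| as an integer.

25

piece 0:u — minimal
piece 1:a — minimal
piece 2:c rests on {0:u}
piece 3:u rests on {2:c}
piece 4:u rests on {3:u}
piece 5:u rests on {4:u}
piece 6:b rests on {1:a, 5:u}
piece 7:a rests on {6:b}
piece 8:c rests on {5:u}
piece 9:a rests on {7:a}
minimal pieces: {0:u, 1:a}
ways to finish when only these pieces remain (= sum over removing one remaining piece with nothing left below it):
  1 left: {8}→1  {9}→1
  2 left: {7,9}→1  {8,9}→2
  3 left: {6,7,9}→1  {7,8,9}→3
  4 left: {1,6,7,9}→1  {6,7,8,9}→4
  5 left: {1,6,7,8,9}→5  {5,6,7,8,9}→4
  6 left: {1,5,6,7,8,9}→9  {4,5,6,7,8,9}→4
  7 left: {1,4,5,6,7,8,9}→13  {3,4,5,6,7,8,9}→4
  8 left: {1,3,4,5,6,7,8,9}→17  {2,3,4,5,6,7,8,9}→4
  placing 0:u first → 21 extensions
  placing 1:a first → 4 extensions
total linear extensions = 25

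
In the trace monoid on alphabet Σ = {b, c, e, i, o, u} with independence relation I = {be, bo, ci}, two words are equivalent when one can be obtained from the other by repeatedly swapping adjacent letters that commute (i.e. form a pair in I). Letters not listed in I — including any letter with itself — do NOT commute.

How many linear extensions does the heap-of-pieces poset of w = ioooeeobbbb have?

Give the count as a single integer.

piece 0:i — minimal
piece 1:o rests on {0:i}
piece 2:o rests on {1:o}
piece 3:o rests on {2:o}
piece 4:e rests on {3:o}
piece 5:e rests on {4:e}
piece 6:o rests on {5:e}
piece 7:b rests on {0:i}
piece 8:b rests on {7:b}
piece 9:b rests on {8:b}
piece 10:b rests on {9:b}
minimal pieces: {0:i}
ways to finish when only these pieces remain (= sum over removing one remaining piece with nothing left below it):
  1 left: {6}→1  {10}→1
  2 left: {5,6}→1  {6,10}→2  {9,10}→1
  3 left: {4,5,6}→1  {5,6,10}→3  {6,9,10}→3  {8,9,10}→1
  4 left: {3,4,5,6}→1  {4,5,6,10}→4  {5,6,9,10}→6  {6,8,9,10}→4  {7,8,9,10}→1
  5 left: {2,3,4,5,6}→1  {3,4,5,6,10}→5  {4,5,6,9,10}→10  {5,6,8,9,10}→10  {6,7,8,9,10}→5
  6 left: {1,2,3,4,5,6}→1  {2,3,4,5,6,10}→6  {3,4,5,6,9,10}→15  {4,5,6,8,9,10}→20  {5,6,7,8,9,10}→15
  7 left: {1,2,3,4,5,6,10}→7  {2,3,4,5,6,9,10}→21  {3,4,5,6,8,9,10}→35  {4,5,6,7,8,9,10}→35
  8 left: {1,2,3,4,5,6,9,10}→28  {2,3,4,5,6,8,9,10}→56  {3,4,5,6,7,8,9,10}→70
  9 left: {1,2,3,4,5,6,8,9,10}→84  {2,3,4,5,6,7,8,9,10}→126
  placing 0:i first → 210 extensions

210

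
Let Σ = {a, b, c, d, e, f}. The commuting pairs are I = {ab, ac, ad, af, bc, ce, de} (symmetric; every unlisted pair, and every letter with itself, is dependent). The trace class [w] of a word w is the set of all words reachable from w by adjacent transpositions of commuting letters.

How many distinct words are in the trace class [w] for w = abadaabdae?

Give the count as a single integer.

182

#0=a has no predecessor
#1=b has no predecessor
#2=a depends on [0:a]
#3=d depends on [1:b]
#4=a depends on [2:a]
#5=a depends on [4:a]
#6=b depends on [3:d]
#7=d depends on [6:b]
#8=a depends on [5:a]
#9=e depends on [6:b, 8:a]
sources: [0:a, 1:b]
N(rest) = Σ N(rest − s) over sources s of rest; N(one piece) = 1:
  size 1 → [7]=1  [9]=1
  size 2 → [7,9]=2  [8,9]=1
  size 3 → [5,8,9]=1  [6,7,9]=2  [7,8,9]=3
  size 4 → [3,6,7,9]=2  [4,5,8,9]=1  [5,7,8,9]=4  [6,7,8,9]=5
  size 5 → [1,3,6,7,9]=2  [2,4,5,8,9]=1  [3,6,7,8,9]=7  [4,5,7,8,9]=5  [5,6,7,8,9]=9
  size 6 → [0,2,4,5,8,9]=1  [1,3,6,7,8,9]=9  [2,4,5,7,8,9]=6  [3,5,6,7,8,9]=16  [4,5,6,7,8,9]=14
  size 7 → [0,2,4,5,7,8,9]=7  [1,3,5,6,7,8,9]=25  [2,4,5,6,7,8,9]=20  [3,4,5,6,7,8,9]=30
  size 8 → [0,2,4,5,6,7,8,9]=27  [1,3,4,5,6,7,8,9]=55  [2,3,4,5,6,7,8,9]=50
  first=0(a) contributes 105
  first=1(b) contributes 77
|[w]| = 182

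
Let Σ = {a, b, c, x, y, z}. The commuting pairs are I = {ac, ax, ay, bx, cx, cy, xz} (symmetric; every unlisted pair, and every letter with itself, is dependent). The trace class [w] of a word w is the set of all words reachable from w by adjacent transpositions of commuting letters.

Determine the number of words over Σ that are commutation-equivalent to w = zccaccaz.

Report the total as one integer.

15

piece 0:z — minimal
piece 1:c rests on {0:z}
piece 2:c rests on {1:c}
piece 3:a rests on {0:z}
piece 4:c rests on {2:c}
piece 5:c rests on {4:c}
piece 6:a rests on {3:a}
piece 7:z rests on {5:c, 6:a}
minimal pieces: {0:z}
ways to finish when only these pieces remain (= sum over removing one remaining piece with nothing left below it):
  1 left: {7}→1
  2 left: {5,7}→1  {6,7}→1
  3 left: {3,6,7}→1  {4,5,7}→1  {5,6,7}→2
  4 left: {2,4,5,7}→1  {3,5,6,7}→3  {4,5,6,7}→3
  5 left: {1,2,4,5,7}→1  {2,4,5,6,7}→4  {3,4,5,6,7}→6
  6 left: {1,2,4,5,6,7}→5  {2,3,4,5,6,7}→10
  placing 0:z first → 15 extensions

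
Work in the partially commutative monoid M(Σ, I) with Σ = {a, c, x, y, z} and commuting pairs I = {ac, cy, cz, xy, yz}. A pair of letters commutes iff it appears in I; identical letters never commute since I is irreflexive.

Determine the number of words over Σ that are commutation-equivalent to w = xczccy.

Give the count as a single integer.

24

piece 0:x — minimal
piece 1:c rests on {0:x}
piece 2:z rests on {0:x}
piece 3:c rests on {1:c}
piece 4:c rests on {3:c}
piece 5:y — minimal
minimal pieces: {0:x, 5:y}
ways to finish when only these pieces remain (= sum over removing one remaining piece with nothing left below it):
  1 left: {2}→1  {4}→1  {5}→1
  2 left: {2,4}→2  {2,5}→2  {3,4}→1  {4,5}→2
  3 left: {1,3,4}→1  {2,3,4}→3  {2,4,5}→6  {3,4,5}→3
  4 left: {1,2,3,4}→4  {1,3,4,5}→4  {2,3,4,5}→12
  placing 0:x first → 20 extensions
  placing 5:y first → 4 extensions
total linear extensions = 24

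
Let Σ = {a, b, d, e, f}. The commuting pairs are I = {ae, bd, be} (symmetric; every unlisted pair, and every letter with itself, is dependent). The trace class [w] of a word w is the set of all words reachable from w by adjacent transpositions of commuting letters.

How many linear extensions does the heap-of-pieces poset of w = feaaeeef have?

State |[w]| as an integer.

piece 0:f — minimal
piece 1:e rests on {0:f}
piece 2:a rests on {0:f}
piece 3:a rests on {2:a}
piece 4:e rests on {1:e}
piece 5:e rests on {4:e}
piece 6:e rests on {5:e}
piece 7:f rests on {3:a, 6:e}
minimal pieces: {0:f}
ways to finish when only these pieces remain (= sum over removing one remaining piece with nothing left below it):
  1 left: {7}→1
  2 left: {3,7}→1  {6,7}→1
  3 left: {2,3,7}→1  {3,6,7}→2  {5,6,7}→1
  4 left: {2,3,6,7}→3  {3,5,6,7}→3  {4,5,6,7}→1
  5 left: {1,4,5,6,7}→1  {2,3,5,6,7}→6  {3,4,5,6,7}→4
  6 left: {1,3,4,5,6,7}→5  {2,3,4,5,6,7}→10
  placing 0:f first → 15 extensions

15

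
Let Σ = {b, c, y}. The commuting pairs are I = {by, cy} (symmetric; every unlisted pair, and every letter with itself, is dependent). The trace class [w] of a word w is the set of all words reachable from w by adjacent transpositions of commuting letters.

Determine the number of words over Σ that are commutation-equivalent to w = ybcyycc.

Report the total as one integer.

35

0(y) covers ∅
1(b) covers ∅
2(c) covers 1:b
3(y) covers 0:y
4(y) covers 3:y
5(c) covers 2:c
6(c) covers 5:c
floor of heap: 0:y, 1:b
completions by unplaced set U, small U first (add the entries for U minus each lowest piece of U):
  |U|=1: {4}:1  {6}:1
  |U|=2: {3,4}:1  {4,6}:2  {5,6}:1
  |U|=3: {0,3,4}:1  {2,5,6}:1  {3,4,6}:3  {4,5,6}:3
  |U|=4: {0,3,4,6}:4  {1,2,5,6}:1  {2,4,5,6}:4  {3,4,5,6}:6
  |U|=5: {0,3,4,5,6}:10  {1,2,4,5,6}:5  {2,3,4,5,6}:10
  start at 0(y): 15
  start at 1(b): 20
sum over floor = 35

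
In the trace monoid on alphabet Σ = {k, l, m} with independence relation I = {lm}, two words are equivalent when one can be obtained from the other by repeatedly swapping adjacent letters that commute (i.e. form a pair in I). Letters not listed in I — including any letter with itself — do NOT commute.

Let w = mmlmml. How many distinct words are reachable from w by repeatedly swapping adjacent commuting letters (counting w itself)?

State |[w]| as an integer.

#0=m has no predecessor
#1=m depends on [0:m]
#2=l has no predecessor
#3=m depends on [1:m]
#4=m depends on [3:m]
#5=l depends on [2:l]
sources: [0:m, 2:l]
N(rest) = Σ N(rest − s) over sources s of rest; N(one piece) = 1:
  size 1 → [4]=1  [5]=1
  size 2 → [2,5]=1  [3,4]=1  [4,5]=2
  size 3 → [1,3,4]=1  [2,4,5]=3  [3,4,5]=3
  size 4 → [0,1,3,4]=1  [1,3,4,5]=4  [2,3,4,5]=6
  first=0(m) contributes 10
  first=2(l) contributes 5
|[w]| = 15

15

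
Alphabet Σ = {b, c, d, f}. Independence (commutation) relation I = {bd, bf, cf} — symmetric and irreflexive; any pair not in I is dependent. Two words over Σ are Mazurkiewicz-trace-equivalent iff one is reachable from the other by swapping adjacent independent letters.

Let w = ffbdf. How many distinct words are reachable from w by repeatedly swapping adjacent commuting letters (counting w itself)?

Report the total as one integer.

piece 0:f — minimal
piece 1:f rests on {0:f}
piece 2:b — minimal
piece 3:d rests on {1:f}
piece 4:f rests on {3:d}
minimal pieces: {0:f, 2:b}
ways to finish when only these pieces remain (= sum over removing one remaining piece with nothing left below it):
  1 left: {2}→1  {4}→1
  2 left: {2,4}→2  {3,4}→1
  3 left: {1,3,4}→1  {2,3,4}→3
  placing 0:f first → 4 extensions
  placing 2:b first → 1 extensions
total linear extensions = 5

5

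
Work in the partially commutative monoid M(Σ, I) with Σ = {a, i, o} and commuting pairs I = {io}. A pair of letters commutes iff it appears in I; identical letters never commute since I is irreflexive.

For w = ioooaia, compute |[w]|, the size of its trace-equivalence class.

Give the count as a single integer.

4

piece 0:i — minimal
piece 1:o — minimal
piece 2:o rests on {1:o}
piece 3:o rests on {2:o}
piece 4:a rests on {0:i, 3:o}
piece 5:i rests on {4:a}
piece 6:a rests on {5:i}
minimal pieces: {0:i, 1:o}
ways to finish when only these pieces remain (= sum over removing one remaining piece with nothing left below it):
  1 left: {6}→1
  2 left: {5,6}→1
  3 left: {4,5,6}→1
  4 left: {0,4,5,6}→1  {3,4,5,6}→1
  5 left: {0,3,4,5,6}→2  {2,3,4,5,6}→1
  placing 0:i first → 1 extensions
  placing 1:o first → 3 extensions
total linear extensions = 4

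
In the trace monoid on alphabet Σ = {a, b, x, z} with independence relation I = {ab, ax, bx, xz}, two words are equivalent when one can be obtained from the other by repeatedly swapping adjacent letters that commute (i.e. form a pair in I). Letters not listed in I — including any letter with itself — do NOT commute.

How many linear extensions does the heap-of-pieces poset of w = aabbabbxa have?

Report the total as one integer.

0(a) covers ∅
1(a) covers 0:a
2(b) covers ∅
3(b) covers 2:b
4(a) covers 1:a
5(b) covers 3:b
6(b) covers 5:b
7(x) covers ∅
8(a) covers 4:a
floor of heap: 0:a, 2:b, 7:x
completions by unplaced set U, small U first (add the entries for U minus each lowest piece of U):
  |U|=1: {6}:1  {7}:1  {8}:1
  |U|=2: {4,8}:1  {5,6}:1  {6,7}:2  {6,8}:2  {7,8}:2
  |U|=3: {1,4,8}:1  {3,5,6}:1  {4,6,8}:3  {4,7,8}:3  {5,6,7}:3  {5,6,8}:3  {6,7,8}:6
  |U|=4: {0,1,4,8}:1  {1,4,6,8}:4  {1,4,7,8}:4  {2,3,5,6}:1  {3,5,6,7}:4  {3,5,6,8}:4  {4,5,6,8}:6  {4,6,7,8}:12  {5,6,7,8}:12
  |U|=5: {0,1,4,6,8}:5  {0,1,4,7,8}:5  {1,4,5,6,8}:10  {1,4,6,7,8}:20  {2,3,5,6,7}:5  {2,3,5,6,8}:5  {3,4,5,6,8}:10  {3,5,6,7,8}:20  {4,5,6,7,8}:30
  |U|=6: {0,1,4,5,6,8}:15  {0,1,4,6,7,8}:30  {1,3,4,5,6,8}:20  {1,4,5,6,7,8}:60  {2,3,4,5,6,8}:15  {2,3,5,6,7,8}:30  {3,4,5,6,7,8}:60
  |U|=7: {0,1,3,4,5,6,8}:35  {0,1,4,5,6,7,8}:105  {1,2,3,4,5,6,8}:35  {1,3,4,5,6,7,8}:140  {2,3,4,5,6,7,8}:105
  start at 0(a): 280
  start at 2(b): 280
  start at 7(x): 70
sum over floor = 630

630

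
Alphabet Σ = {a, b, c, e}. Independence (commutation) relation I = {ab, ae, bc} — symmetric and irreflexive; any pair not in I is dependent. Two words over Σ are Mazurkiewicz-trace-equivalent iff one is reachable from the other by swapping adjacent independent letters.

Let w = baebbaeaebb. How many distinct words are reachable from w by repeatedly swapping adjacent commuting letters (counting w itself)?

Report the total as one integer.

165

0(b) covers ∅
1(a) covers ∅
2(e) covers 0:b
3(b) covers 2:e
4(b) covers 3:b
5(a) covers 1:a
6(e) covers 4:b
7(a) covers 5:a
8(e) covers 6:e
9(b) covers 8:e
10(b) covers 9:b
floor of heap: 0:b, 1:a
completions by unplaced set U, small U first (add the entries for U minus each lowest piece of U):
  |U|=1: {7}:1  {10}:1
  |U|=2: {5,7}:1  {7,10}:2  {9,10}:1
  |U|=3: {1,5,7}:1  {5,7,10}:3  {7,9,10}:3  {8,9,10}:1
  |U|=4: {1,5,7,10}:4  {5,7,9,10}:6  {6,8,9,10}:1  {7,8,9,10}:4
  |U|=5: {1,5,7,9,10}:10  {4,6,8,9,10}:1  {5,7,8,9,10}:10  {6,7,8,9,10}:5
  |U|=6: {1,5,7,8,9,10}:20  {3,4,6,8,9,10}:1  {4,6,7,8,9,10}:6  {5,6,7,8,9,10}:15
  |U|=7: {1,5,6,7,8,9,10}:35  {2,3,4,6,8,9,10}:1  {3,4,6,7,8,9,10}:7  {4,5,6,7,8,9,10}:21
  |U|=8: {0,2,3,4,6,8,9,10}:1  {1,4,5,6,7,8,9,10}:56  {2,3,4,6,7,8,9,10}:8  {3,4,5,6,7,8,9,10}:28
  |U|=9: {0,2,3,4,6,7,8,9,10}:9  {1,3,4,5,6,7,8,9,10}:84  {2,3,4,5,6,7,8,9,10}:36
  start at 0(b): 120
  start at 1(a): 45
sum over floor = 165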